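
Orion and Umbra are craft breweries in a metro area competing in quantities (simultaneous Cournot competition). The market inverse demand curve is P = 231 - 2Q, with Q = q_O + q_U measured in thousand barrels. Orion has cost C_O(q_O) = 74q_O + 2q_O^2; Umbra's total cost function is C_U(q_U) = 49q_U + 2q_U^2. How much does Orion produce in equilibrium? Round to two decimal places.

14.87

Orion's profit: π_O = (231 - 2Q)q_O - (74q_O + 2q_O²). Setting ∂π_O/∂q_O = 0: 157 - 8q_O - 2(q_U) = 0.
Umbra's profit: π_U = (231 - 2Q)q_U - (49q_U + 2q_U²). Setting ∂π_U/∂q_U = 0: 182 - 8q_U - 2(q_O) = 0.
So q_O = (157 - 2q_U)/8 and q_U = (182 - 2q_O)/8.
Solving the pair: q_O = 223/15, q_U = 571/30.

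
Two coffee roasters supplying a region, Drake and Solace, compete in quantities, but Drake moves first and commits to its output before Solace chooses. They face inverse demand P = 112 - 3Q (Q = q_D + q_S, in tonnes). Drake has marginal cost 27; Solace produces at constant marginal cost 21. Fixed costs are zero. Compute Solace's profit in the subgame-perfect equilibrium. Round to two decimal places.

The follower Solace best-responds to any q_D: π_S = (112 - 3Q)q_S - 21q_S.
∂π_S/∂q_S = 91 - 3q_D - 6q_S = 0 gives the reaction function q_S = (91 - 3q_D)/6.
Drake substitutes q_S(q_D) into its own profit: π_D = q_D(112 - 3q_D - (91 - 3q_D)/2) - 27q_D = (133/2 - (3/2)q_D)q_D - 27q_D.
Maximising: ∂π_D/∂q_D = 79/2 - 3q_D = 0, giving q_D = 79/6.
Then q_S = (91 - 3·(79/6))/6 = 103/12.
Price P = 112 - 3·(87/4) = 187/4.
Solace's profit: (187/4 - 21)·(103/12) = 221.0208.

221.02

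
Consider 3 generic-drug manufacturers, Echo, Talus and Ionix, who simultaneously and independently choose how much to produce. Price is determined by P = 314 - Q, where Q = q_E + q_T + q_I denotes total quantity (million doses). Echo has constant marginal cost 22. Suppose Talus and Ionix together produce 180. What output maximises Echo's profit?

56

With rivals' combined output fixed at 180, Echo's profit is π_E = (314 - 180 - q_E)q_E - (22q_E) = (134 - q_E)q_E - (22q_E).
∂π_E/∂q_E = 112 - 2q_E = 0, so q_E = 56.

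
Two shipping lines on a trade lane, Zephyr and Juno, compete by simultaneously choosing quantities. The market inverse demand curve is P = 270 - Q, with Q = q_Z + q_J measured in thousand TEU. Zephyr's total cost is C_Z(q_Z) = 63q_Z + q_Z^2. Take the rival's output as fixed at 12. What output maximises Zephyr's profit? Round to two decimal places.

48.75

With the rival's output fixed at 12, Zephyr's profit is π_Z = (270 - 12 - q_Z)q_Z - (63q_Z + q_Z²) = (258 - q_Z)q_Z - (63q_Z + q_Z²).
∂π_Z/∂q_Z = 195 - 4q_Z = 0, so q_Z = 195/4.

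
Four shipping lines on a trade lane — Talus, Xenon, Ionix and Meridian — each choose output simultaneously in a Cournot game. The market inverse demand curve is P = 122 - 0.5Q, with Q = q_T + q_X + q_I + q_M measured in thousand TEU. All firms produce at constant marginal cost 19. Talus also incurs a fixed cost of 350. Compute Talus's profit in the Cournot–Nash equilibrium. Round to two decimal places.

Each firm earns π_i = (122 - 0.5Q)q_i - 19q_i.
Setting ∂π_i/∂q_i = 0 with rivals' quantities fixed: 103 - q_i - (1/2)·Σ_{j≠i} q_j = 0.
By symmetry each firm produces the same amount; substituting Σ_{j≠i} q_j = 3q_i yields q_i = 103/(5/2) = 206/5.
Price P = 122 - (1/2)·(824/5) = 198/5.
Talus's profit: (198/5 - 19)·(206/5) - 350 = 498.7200.

498.72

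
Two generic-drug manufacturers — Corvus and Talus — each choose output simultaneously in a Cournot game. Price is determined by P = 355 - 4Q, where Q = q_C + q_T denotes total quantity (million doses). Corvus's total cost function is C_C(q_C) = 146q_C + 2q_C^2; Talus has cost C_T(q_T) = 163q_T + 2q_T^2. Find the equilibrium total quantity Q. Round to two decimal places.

Corvus's profit: π_C = (355 - 4Q)q_C - (146q_C + 2q_C²). Setting ∂π_C/∂q_C = 0: 209 - 12q_C - 4(q_T) = 0.
Talus's first-order condition: 192 - 12q_T - 4(q_C) = 0.
So q_C = (209 - 4q_T)/12 and q_T = (192 - 4q_C)/12.
Substituting one into the other gives q_C = 435/32 and q_T = 367/32.
Total output Q = 435/32 + 367/32 = 401/16.

25.06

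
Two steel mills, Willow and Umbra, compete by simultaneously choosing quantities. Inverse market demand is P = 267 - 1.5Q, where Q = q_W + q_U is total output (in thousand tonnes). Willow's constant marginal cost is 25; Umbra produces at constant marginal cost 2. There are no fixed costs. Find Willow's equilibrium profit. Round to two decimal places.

3552.67

Willow's profit: π_W = (267 - 1.5Q)q_W - (25q_W). Setting ∂π_W/∂q_W = 0: 242 - 3q_W - (3/2)(q_U) = 0.
Umbra's first-order condition: 265 - 3q_U - (3/2)(q_W) = 0.
So q_W = (242 - (3/2)q_U)/3 and q_U = (265 - (3/2)q_W)/3.
Solving the pair: q_W = 146/3, q_U = 64.
Price P = 267 - (3/2)·(338/3) = 98.
Willow's profit: (98 - 25)·(146/3) = 3552.6667.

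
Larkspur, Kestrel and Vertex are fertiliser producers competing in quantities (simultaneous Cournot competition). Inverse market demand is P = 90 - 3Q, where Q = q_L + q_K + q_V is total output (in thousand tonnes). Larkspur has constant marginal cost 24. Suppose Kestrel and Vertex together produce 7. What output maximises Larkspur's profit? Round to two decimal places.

7.50

With rivals' combined output fixed at 7, Larkspur's profit is π_L = (90 - 3·7 - 3q_L)q_L - (24q_L) = (69 - 3q_L)q_L - (24q_L).
∂π_L/∂q_L = 45 - 6q_L = 0, so q_L = 15/2.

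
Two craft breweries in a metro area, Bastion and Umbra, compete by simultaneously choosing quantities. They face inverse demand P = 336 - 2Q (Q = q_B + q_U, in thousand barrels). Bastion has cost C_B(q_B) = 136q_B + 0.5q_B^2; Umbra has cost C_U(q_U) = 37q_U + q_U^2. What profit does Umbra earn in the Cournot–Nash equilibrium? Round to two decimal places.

Bastion's profit: π_B = (336 - 2Q)q_B - (136q_B + (1/2)q_B²). Setting ∂π_B/∂q_B = 0: 200 - 5q_B - 2(q_U) = 0.
Umbra's first-order condition: 299 - 6q_U - 2(q_B) = 0.
So q_B = (200 - 2q_U)/5 and q_U = (299 - 2q_B)/6.
Solving the pair: q_B = 301/13, q_U = 1095/26.
Price P = 336 - 2·(1697/26) = 205.4615.
Umbra's profit: 205.4615·(1095/26) - 37·(1095/26) - (1095/26)² = 5321.1169.

5321.12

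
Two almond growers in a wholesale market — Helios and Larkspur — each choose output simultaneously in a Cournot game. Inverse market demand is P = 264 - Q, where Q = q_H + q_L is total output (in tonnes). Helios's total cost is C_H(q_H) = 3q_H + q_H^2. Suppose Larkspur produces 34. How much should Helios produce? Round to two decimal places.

56.75

With the rival's output fixed at 34, Helios's profit is π_H = (264 - 34 - q_H)q_H - (3q_H + q_H²) = (230 - q_H)q_H - (3q_H + q_H²).
∂π_H/∂q_H = 227 - 4q_H = 0, so q_H = 227/4.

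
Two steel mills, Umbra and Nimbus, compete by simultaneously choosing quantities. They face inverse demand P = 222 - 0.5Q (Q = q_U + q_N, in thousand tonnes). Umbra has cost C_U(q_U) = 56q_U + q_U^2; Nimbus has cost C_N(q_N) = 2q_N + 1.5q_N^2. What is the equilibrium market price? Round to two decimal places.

173.87

Umbra's profit: π_U = (222 - 0.5Q)q_U - (56q_U + q_U²). Setting ∂π_U/∂q_U = 0: 166 - 3q_U - (1/2)(q_N) = 0.
Nimbus's first-order condition: 220 - 4q_N - (1/2)(q_U) = 0.
Rearranging gives the reaction functions q_U = (166 - (1/2)q_N)/3 and q_N = (220 - (1/2)q_U)/4.
Solving the pair: q_U = 47.1489, q_N = 49.1064.
Total output Q = 96.2553, so price P = 222 - (1/2)·96.2553 = 173.8723.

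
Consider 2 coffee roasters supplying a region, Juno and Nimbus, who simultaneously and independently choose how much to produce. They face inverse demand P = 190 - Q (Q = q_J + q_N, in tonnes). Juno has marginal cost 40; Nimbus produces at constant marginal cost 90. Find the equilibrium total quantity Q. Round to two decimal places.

Juno's profit: π_J = (190 - Q)q_J - (40q_J). Setting ∂π_J/∂q_J = 0: 150 - 2q_J - (q_N) = 0.
Nimbus's profit: π_N = (190 - Q)q_N - (90q_N). Setting ∂π_N/∂q_N = 0: 100 - 2q_N - (q_J) = 0.
Best responses: q_J = (150 - q_N)/2, q_N = (100 - q_J)/2.
Substituting one into the other gives q_J = 200/3 and q_N = 50/3.
Total output Q = 200/3 + 50/3 = 250/3.

83.33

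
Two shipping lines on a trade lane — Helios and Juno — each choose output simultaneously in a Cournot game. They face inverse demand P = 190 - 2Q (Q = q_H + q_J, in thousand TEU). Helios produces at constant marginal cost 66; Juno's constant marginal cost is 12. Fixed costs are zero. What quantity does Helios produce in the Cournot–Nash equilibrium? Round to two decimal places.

Helios's profit: π_H = (190 - 2Q)q_H - (66q_H). Setting ∂π_H/∂q_H = 0: 124 - 4q_H - 2(q_J) = 0.
Juno's first-order condition: 178 - 4q_J - 2(q_H) = 0.
Best responses: q_H = (124 - 2q_J)/4, q_J = (178 - 2q_H)/4.
Substituting one into the other gives q_H = 35/3 and q_J = 116/3.

11.67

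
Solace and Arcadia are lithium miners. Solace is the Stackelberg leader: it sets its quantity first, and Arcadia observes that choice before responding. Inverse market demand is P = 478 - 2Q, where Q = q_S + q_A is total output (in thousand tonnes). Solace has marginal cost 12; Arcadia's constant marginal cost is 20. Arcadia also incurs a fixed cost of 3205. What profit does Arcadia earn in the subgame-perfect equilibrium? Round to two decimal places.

Solve by backward induction. Given q_S, the follower Arcadia maximises π_A = (478 - 2q_S - 2q_A)q_A - 20q_A.
Follower FOC: 458 - 2q_S - 4q_A = 0, so q_A(q_S) = (458 - 2q_S)/4.
The leader anticipates this reaction. Substituting into P = 478 - 2Q gives P = 249 - q_S, so π_S = (249 - q_S)q_S - 12q_S.
Leader FOC: 237 - 2q_S = 0, so q_S = 237/2.
Then q_A = (458 - 2·(237/2))/4 = 221/4.
Price P = 478 - 2·(695/4) = 261/2.
Arcadia's profit: (261/2 - 20)·(221/4) - 3205 = 2900.1250.

2900.13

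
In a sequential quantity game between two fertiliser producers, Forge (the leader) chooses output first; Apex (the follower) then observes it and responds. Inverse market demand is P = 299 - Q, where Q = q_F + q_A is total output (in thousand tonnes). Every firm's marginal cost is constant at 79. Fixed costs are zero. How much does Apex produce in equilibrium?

The follower Apex best-responds to any q_F: π_A = (299 - Q)q_A - 79q_A.
Setting the follower's marginal profit to zero, 220 - q_F - 2q_A = 0, i.e. q_A = (220 - q_F)/2.
The leader anticipates this reaction. Substituting into P = 299 - Q gives P = 189 - (1/2)q_F, so π_F = (189 - (1/2)q_F)q_F - 79q_F.
The leader's first-order condition 110 - q_F = 0 yields q_F = 110.
Then q_A = (220 - 110)/2 = 55.

55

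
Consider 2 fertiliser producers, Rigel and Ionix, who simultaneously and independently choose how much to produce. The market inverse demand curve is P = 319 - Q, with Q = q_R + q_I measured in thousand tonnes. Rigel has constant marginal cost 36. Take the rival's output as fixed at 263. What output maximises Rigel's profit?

With the rival's output fixed at 263, Rigel's profit is π_R = (319 - 263 - q_R)q_R - (36q_R) = (56 - q_R)q_R - (36q_R).
∂π_R/∂q_R = 20 - 2q_R = 0, so q_R = 10.

10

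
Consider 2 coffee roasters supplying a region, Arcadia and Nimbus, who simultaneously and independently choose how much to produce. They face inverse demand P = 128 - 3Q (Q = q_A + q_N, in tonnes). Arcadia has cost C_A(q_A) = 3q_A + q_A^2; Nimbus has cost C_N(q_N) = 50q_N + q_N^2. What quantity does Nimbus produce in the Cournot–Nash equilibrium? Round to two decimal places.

4.53

Arcadia's profit: π_A = (128 - 3Q)q_A - (3q_A + q_A²). Setting ∂π_A/∂q_A = 0: 125 - 8q_A - 3(q_N) = 0.
Nimbus's first-order condition: 78 - 8q_N - 3(q_A) = 0.
So q_A = (125 - 3q_N)/8 and q_N = (78 - 3q_A)/8.
Solving the pair: q_A = 766/55, q_N = 249/55.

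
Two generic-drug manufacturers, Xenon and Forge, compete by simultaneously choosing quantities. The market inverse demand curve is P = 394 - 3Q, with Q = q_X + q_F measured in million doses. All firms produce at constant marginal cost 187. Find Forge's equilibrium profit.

Each firm earns π_i = (394 - 3Q)q_i - 187q_i.
First-order condition (treating rivals' output as given): 207 - 6q_i - 3q_j = 0.
With identical firms every q_j equals q_i, so q_j = q_i and 207 = 9q_i, giving q_i = 23.
Price P = 394 - 3·46 = 256.
Forge's profit: (256 - 187)·23 = 1587.

1587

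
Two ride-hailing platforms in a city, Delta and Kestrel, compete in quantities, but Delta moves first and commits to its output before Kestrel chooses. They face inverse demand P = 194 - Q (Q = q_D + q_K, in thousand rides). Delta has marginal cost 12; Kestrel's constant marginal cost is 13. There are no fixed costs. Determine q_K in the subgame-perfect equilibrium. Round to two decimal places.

44.75

The follower Kestrel best-responds to any q_D: π_K = (194 - Q)q_K - 13q_K.
∂π_K/∂q_K = 181 - q_D - 2q_K = 0 gives the reaction function q_K = (181 - q_D)/2.
Delta substitutes q_K(q_D) into its own profit: π_D = q_D(194 - q_D - (181 - q_D)/2) - 12q_D = (207/2 - (1/2)q_D)q_D - 12q_D.
Leader FOC: 183/2 - q_D = 0, so q_D = 183/2.
Then q_K = (181 - 183/2)/2 = 179/4.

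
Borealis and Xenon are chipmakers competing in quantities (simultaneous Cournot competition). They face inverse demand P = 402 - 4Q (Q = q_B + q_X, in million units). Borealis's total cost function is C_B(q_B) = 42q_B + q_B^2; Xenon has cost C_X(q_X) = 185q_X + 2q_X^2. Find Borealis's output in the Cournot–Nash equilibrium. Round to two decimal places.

Borealis's profit: π_B = (402 - 4Q)q_B - (42q_B + q_B²). Setting ∂π_B/∂q_B = 0: 360 - 10q_B - 4(q_X) = 0.
Xenon's first-order condition: 217 - 12q_X - 4(q_B) = 0.
Rearranging gives the reaction functions q_B = (360 - 4q_X)/10 and q_X = (217 - 4q_B)/12.
Substituting one into the other gives q_B = 863/26 and q_X = 365/52.

33.19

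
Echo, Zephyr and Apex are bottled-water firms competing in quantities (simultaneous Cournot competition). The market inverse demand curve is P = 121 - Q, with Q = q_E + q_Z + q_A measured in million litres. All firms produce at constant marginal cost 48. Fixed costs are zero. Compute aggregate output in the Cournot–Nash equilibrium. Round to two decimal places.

54.75

A representative firm's profit is π_i = q_i(121 - Q) - 48q_i.
First-order condition (treating rivals' output as given): 73 - 2q_i - Σ_{j≠i} q_j = 0.
By symmetry each firm produces the same amount; substituting Σ_{j≠i} q_j = 2q_i yields q_i = 73/4.
Total output Q = 73/4 + 73/4 + 73/4 = 219/4.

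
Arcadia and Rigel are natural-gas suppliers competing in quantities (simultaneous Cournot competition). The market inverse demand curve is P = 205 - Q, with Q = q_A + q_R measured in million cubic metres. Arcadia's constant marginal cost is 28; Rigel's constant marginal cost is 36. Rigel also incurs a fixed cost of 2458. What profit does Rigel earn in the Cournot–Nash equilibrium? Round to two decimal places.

Arcadia's profit: π_A = (205 - Q)q_A - (28q_A). Setting ∂π_A/∂q_A = 0: 177 - 2q_A - (q_R) = 0.
Rigel's profit: π_R = (205 - Q)q_R - (36q_R). Setting ∂π_R/∂q_R = 0: 169 - 2q_R - (q_A) = 0.
So q_A = (177 - q_R)/2 and q_R = (169 - q_A)/2.
Substituting one into the other gives q_A = 185/3 and q_R = 161/3.
Price P = 205 - 346/3 = 269/3.
Rigel's profit: (269/3 - 36)·(161/3) - 2458 = 422.1111.

422.11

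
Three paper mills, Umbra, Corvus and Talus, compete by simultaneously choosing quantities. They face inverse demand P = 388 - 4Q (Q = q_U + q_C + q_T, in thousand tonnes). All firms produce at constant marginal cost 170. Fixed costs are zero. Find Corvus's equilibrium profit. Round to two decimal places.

A representative firm's profit is π_i = q_i(388 - 4Q) - 170q_i.
Setting ∂π_i/∂q_i = 0 with rivals' quantities fixed: 218 - 8q_i - 4·Σ_{j≠i} q_j = 0.
With identical firms every q_j equals q_i, so Σ_{j≠i} q_j = 2q_i and 218 = 16q_i, giving q_i = 109/8.
Price P = 388 - 4·(327/8) = 449/2.
Corvus's profit: (449/2 - 170)·(109/8) = 742.5625.

742.56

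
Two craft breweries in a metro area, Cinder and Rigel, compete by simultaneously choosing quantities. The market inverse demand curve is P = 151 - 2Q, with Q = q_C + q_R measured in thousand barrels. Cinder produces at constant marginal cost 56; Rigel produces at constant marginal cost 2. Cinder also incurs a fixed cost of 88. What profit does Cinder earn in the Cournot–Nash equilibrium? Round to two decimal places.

5.39

Cinder's profit: π_C = (151 - 2Q)q_C - (56q_C). Setting ∂π_C/∂q_C = 0: 95 - 4q_C - 2(q_R) = 0.
Rigel's profit: π_R = (151 - 2Q)q_R - (2q_R). Setting ∂π_R/∂q_R = 0: 149 - 4q_R - 2(q_C) = 0.
Best responses: q_C = (95 - 2q_R)/4, q_R = (149 - 2q_C)/4.
Substituting one into the other gives q_C = 41/6 and q_R = 203/6.
Price P = 151 - 2·(122/3) = 209/3.
Cinder's profit: (209/3 - 56)·(41/6) - 88 = 97/18.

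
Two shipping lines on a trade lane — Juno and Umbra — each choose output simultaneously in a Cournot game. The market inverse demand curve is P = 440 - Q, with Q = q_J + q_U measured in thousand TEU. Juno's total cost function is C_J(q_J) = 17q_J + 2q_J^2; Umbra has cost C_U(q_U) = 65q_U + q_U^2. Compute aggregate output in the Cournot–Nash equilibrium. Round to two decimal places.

136.70

Juno's profit: π_J = (440 - Q)q_J - (17q_J + 2q_J²). Setting ∂π_J/∂q_J = 0: 423 - 6q_J - (q_U) = 0.
Umbra's profit: π_U = (440 - Q)q_U - (65q_U + q_U²). Setting ∂π_U/∂q_U = 0: 375 - 4q_U - (q_J) = 0.
Rearranging gives the reaction functions q_J = (423 - q_U)/6 and q_U = (375 - q_J)/4.
Solving the pair: q_J = 1317/23, q_U = 1827/23.
Total output Q = 1317/23 + 1827/23 = 136.6957.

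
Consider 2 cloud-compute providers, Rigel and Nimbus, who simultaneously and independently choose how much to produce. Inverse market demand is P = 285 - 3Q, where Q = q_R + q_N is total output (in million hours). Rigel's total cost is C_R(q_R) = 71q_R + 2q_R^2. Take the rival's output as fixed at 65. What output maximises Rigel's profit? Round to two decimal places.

With the rival's output fixed at 65, Rigel's profit is π_R = (285 - 3·65 - 3q_R)q_R - (71q_R + 2q_R²) = (90 - 3q_R)q_R - (71q_R + 2q_R²).
∂π_R/∂q_R = 19 - 10q_R = 0, so q_R = 19/10.

1.90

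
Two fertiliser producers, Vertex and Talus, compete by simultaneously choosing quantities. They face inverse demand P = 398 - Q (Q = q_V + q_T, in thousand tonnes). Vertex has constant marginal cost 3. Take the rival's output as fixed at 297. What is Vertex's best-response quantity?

With the rival's output fixed at 297, Vertex's profit is π_V = (398 - 297 - q_V)q_V - (3q_V) = (101 - q_V)q_V - (3q_V).
∂π_V/∂q_V = 98 - 2q_V = 0, so q_V = 49.

49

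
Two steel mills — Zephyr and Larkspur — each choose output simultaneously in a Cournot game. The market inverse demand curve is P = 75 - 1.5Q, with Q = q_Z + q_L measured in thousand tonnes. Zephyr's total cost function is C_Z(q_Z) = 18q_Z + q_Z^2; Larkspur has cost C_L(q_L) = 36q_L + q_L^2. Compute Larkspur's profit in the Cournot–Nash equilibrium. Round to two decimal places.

57.92

Zephyr's profit: π_Z = (75 - 1.5Q)q_Z - (18q_Z + q_Z²). Setting ∂π_Z/∂q_Z = 0: 57 - 5q_Z - (3/2)(q_L) = 0.
Larkspur's profit: π_L = (75 - 1.5Q)q_L - (36q_L + q_L²). Setting ∂π_L/∂q_L = 0: 39 - 5q_L - (3/2)(q_Z) = 0.
So q_Z = (57 - (3/2)q_L)/5 and q_L = (39 - (3/2)q_Z)/5.
Solving the pair: q_Z = 906/91, q_L = 438/91.
Price P = 75 - (3/2)·(192/13) = 687/13.
Larkspur's profit: (687/13)·(438/91) - 36·(438/91) - (438/91)² = 57.9169.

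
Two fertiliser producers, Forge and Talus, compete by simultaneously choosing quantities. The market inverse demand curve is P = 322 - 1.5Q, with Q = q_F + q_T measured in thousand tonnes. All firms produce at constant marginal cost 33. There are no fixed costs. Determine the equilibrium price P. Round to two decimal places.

129.33

A representative firm's profit is π_i = q_i(322 - 1.5Q) - 33q_i.
First-order condition (treating rivals' output as given): 289 - 3q_i - (3/2)q_j = 0.
By symmetry each firm produces the same amount; substituting q_j = q_i yields q_i = 289/(9/2) = 578/9.
Total output Q = 1156/9, so price P = 322 - (3/2)·(1156/9) = 388/3.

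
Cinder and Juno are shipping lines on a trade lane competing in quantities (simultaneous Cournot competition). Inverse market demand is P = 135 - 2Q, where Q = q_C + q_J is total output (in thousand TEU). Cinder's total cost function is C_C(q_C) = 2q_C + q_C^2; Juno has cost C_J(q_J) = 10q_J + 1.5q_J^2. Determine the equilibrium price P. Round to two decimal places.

Cinder's profit: π_C = (135 - 2Q)q_C - (2q_C + q_C²). Setting ∂π_C/∂q_C = 0: 133 - 6q_C - 2(q_J) = 0.
Juno's profit: π_J = (135 - 2Q)q_J - (10q_J + (3/2)q_J²). Setting ∂π_J/∂q_J = 0: 125 - 7q_J - 2(q_C) = 0.
So q_C = (133 - 2q_J)/6 and q_J = (125 - 2q_C)/7.
Substituting one into the other gives q_C = 681/38 and q_J = 242/19.
Total output Q = 1165/38, so price P = 135 - 2·(1165/38) = 1400/19.

73.68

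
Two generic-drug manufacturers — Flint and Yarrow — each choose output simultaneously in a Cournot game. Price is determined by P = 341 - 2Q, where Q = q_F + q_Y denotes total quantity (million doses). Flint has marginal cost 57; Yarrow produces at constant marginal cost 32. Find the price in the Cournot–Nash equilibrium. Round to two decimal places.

Flint's profit: π_F = (341 - 2Q)q_F - (57q_F). Setting ∂π_F/∂q_F = 0: 284 - 4q_F - 2(q_Y) = 0.
Yarrow's profit: π_Y = (341 - 2Q)q_Y - (32q_Y). Setting ∂π_Y/∂q_Y = 0: 309 - 4q_Y - 2(q_F) = 0.
Rearranging gives the reaction functions q_F = (284 - 2q_Y)/4 and q_Y = (309 - 2q_F)/4.
Solving the pair: q_F = 259/6, q_Y = 167/3.
Total output Q = 593/6, so price P = 341 - 2·(593/6) = 430/3.

143.33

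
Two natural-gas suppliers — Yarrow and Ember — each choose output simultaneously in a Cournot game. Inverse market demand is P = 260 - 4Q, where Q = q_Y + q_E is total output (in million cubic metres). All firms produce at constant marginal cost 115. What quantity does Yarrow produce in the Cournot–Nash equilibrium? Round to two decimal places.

Each firm earns π_i = (260 - 4Q)q_i - 115q_i.
First-order condition (treating rivals' output as given): 145 - 8q_i - 4q_j = 0.
With identical firms every q_j equals q_i, so q_j = q_i and 145 = 12q_i, giving q_i = 145/12.

12.08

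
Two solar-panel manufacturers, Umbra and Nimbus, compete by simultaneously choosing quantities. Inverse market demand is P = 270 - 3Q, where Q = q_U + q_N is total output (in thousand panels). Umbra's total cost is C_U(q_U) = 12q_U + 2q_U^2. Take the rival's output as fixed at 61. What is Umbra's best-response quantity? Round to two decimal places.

7.50

With the rival's output fixed at 61, Umbra's profit is π_U = (270 - 3·61 - 3q_U)q_U - (12q_U + 2q_U²) = (87 - 3q_U)q_U - (12q_U + 2q_U²).
∂π_U/∂q_U = 75 - 10q_U = 0, so q_U = 15/2.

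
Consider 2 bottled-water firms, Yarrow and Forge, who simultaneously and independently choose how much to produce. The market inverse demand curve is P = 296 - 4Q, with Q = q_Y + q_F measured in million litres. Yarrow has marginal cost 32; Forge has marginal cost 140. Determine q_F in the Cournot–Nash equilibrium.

Yarrow's profit: π_Y = (296 - 4Q)q_Y - (32q_Y). Setting ∂π_Y/∂q_Y = 0: 264 - 8q_Y - 4(q_F) = 0.
Forge's first-order condition: 156 - 8q_F - 4(q_Y) = 0.
So q_Y = (264 - 4q_F)/8 and q_F = (156 - 4q_Y)/8.
Solving the pair: q_Y = 31, q_F = 4.

4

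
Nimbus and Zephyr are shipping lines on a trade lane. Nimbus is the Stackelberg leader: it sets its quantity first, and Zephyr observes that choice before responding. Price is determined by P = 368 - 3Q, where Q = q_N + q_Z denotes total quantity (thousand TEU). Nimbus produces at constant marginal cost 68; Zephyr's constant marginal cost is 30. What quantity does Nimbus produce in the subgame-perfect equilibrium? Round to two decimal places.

The follower Zephyr best-responds to any q_N: π_Z = (368 - 3Q)q_Z - 30q_Z.
Follower FOC: 338 - 3q_N - 6q_Z = 0, so q_Z(q_N) = (338 - 3q_N)/6.
The leader anticipates this reaction. Substituting into P = 368 - 3Q gives P = 199 - (3/2)q_N, so π_N = (199 - (3/2)q_N)q_N - 68q_N.
The leader's first-order condition 131 - 3q_N = 0 yields q_N = 131/3.
Then q_Z = (338 - 3·(131/3))/6 = 69/2.

43.67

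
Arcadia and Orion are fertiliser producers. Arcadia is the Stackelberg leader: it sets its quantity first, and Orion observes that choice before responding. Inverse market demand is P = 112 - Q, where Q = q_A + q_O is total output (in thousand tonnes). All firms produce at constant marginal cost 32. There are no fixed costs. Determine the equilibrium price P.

Solve by backward induction. Given q_A, the follower Orion maximises π_O = (112 - q_A - q_O)q_O - 32q_O.
Follower FOC: 80 - q_A - 2q_O = 0, so q_O(q_A) = (80 - q_A)/2.
The leader anticipates this reaction. Substituting into P = 112 - Q gives P = 72 - (1/2)q_A, so π_A = (72 - (1/2)q_A)q_A - 32q_A.
The leader's first-order condition 40 - q_A = 0 yields q_A = 40.
Then q_O = (80 - 40)/2 = 20.
Total output Q = 60, so price P = 112 - 60 = 52.

52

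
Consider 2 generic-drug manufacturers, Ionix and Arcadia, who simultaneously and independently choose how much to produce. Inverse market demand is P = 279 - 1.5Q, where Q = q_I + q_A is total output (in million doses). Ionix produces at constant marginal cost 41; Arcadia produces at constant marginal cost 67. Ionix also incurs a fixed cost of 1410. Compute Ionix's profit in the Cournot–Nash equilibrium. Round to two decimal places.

3752.67

Ionix's profit: π_I = (279 - 1.5Q)q_I - (41q_I). Setting ∂π_I/∂q_I = 0: 238 - 3q_I - (3/2)(q_A) = 0.
Arcadia's profit: π_A = (279 - 1.5Q)q_A - (67q_A). Setting ∂π_A/∂q_A = 0: 212 - 3q_A - (3/2)(q_I) = 0.
Best responses: q_I = (238 - (3/2)q_A)/3, q_A = (212 - (3/2)q_I)/3.
Substituting one into the other gives q_I = 176/3 and q_A = 124/3.
Price P = 279 - (3/2)·100 = 129.
Ionix's profit: (129 - 41)·(176/3) - 1410 = 3752.6667.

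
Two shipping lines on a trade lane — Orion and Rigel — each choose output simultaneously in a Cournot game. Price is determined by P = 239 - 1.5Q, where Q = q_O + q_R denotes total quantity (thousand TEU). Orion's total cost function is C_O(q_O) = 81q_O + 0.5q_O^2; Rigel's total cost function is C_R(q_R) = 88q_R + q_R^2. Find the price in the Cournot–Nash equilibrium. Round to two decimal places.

160.37

Orion's profit: π_O = (239 - 1.5Q)q_O - (81q_O + (1/2)q_O²). Setting ∂π_O/∂q_O = 0: 158 - 4q_O - (3/2)(q_R) = 0.
Rigel's first-order condition: 151 - 5q_R - (3/2)(q_O) = 0.
Rearranging gives the reaction functions q_O = (158 - (3/2)q_R)/4 and q_R = (151 - (3/2)q_O)/5.
Solving the pair: q_O = 31.7465, q_R = 1468/71.
Total output Q = 52.4225, so price P = 239 - (3/2)·52.4225 = 160.3662.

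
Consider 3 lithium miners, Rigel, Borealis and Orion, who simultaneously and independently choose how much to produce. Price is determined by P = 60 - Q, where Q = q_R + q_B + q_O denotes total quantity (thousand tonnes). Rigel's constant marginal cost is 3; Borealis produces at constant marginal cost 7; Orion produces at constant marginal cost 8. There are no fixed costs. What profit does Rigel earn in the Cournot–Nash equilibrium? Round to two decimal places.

Rigel's profit: π_R = (60 - Q)q_R - (3q_R). Setting ∂π_R/∂q_R = 0: 57 - 2q_R - (q_B + q_O) = 0.
Borealis's first-order condition: 53 - 2q_B - (q_R + q_O) = 0.
Orion's profit: π_O = (60 - Q)q_O - (8q_O). Setting ∂π_O/∂q_O = 0: 52 - 2q_O - (q_R + q_B) = 0.
Summing all 3 equations gives 162 − 4Q = 0, hence Q = 81/2.
Back-substituting: q_R = (57 − 81/2) = 33/2, q_B = (53 − 81/2) = 25/2, q_O = (52 − 81/2) = 23/2.
Price P = 60 - 81/2 = 39/2.
Rigel's profit: (39/2 - 3)·(33/2) = 1089/4.

272.25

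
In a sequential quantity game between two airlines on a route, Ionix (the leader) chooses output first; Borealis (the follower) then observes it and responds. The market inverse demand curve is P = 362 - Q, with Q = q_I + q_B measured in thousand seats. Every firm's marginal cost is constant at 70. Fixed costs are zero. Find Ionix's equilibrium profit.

10658

The follower Borealis best-responds to any q_I: π_B = (362 - Q)q_B - 70q_B.
∂π_B/∂q_B = 292 - q_I - 2q_B = 0 gives the reaction function q_B = (292 - q_I)/2.
The leader anticipates this reaction. Substituting into P = 362 - Q gives P = 216 - (1/2)q_I, so π_I = (216 - (1/2)q_I)q_I - 70q_I.
Maximising: ∂π_I/∂q_I = 146 - q_I = 0, giving q_I = 146.
Then q_B = (292 - 146)/2 = 73.
Price P = 362 - 219 = 143.
Ionix's profit: (143 - 70)·146 = 10658.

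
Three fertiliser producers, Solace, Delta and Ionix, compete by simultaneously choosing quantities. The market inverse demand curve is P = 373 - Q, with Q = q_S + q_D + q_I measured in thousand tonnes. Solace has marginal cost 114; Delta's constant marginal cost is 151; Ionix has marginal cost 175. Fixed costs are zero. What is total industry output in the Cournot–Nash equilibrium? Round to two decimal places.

169.75

Solace's profit: π_S = (373 - Q)q_S - (114q_S). Setting ∂π_S/∂q_S = 0: 259 - 2q_S - (q_D + q_I) = 0.
Delta's profit: π_D = (373 - Q)q_D - (151q_D). Setting ∂π_D/∂q_D = 0: 222 - 2q_D - (q_S + q_I) = 0.
Ionix's first-order condition: 198 - 2q_I - (q_S + q_D) = 0.
Summing all 3 equations gives 679 − 4Q = 0, hence Q = 679/4.
Back-substituting: q_S = (259 − 679/4) = 357/4, q_D = (222 − 679/4) = 209/4, q_I = (198 − 679/4) = 113/4.
Total output Q = 357/4 + 209/4 + 113/4 = 679/4.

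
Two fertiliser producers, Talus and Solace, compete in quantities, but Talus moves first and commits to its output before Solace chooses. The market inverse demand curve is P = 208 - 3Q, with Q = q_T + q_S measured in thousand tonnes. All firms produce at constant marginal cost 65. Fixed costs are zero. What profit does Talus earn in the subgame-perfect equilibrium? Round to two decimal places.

852.04

Solve by backward induction. Given q_T, the follower Solace maximises π_S = (208 - 3q_T - 3q_S)q_S - 65q_S.
∂π_S/∂q_S = 143 - 3q_T - 6q_S = 0 gives the reaction function q_S = (143 - 3q_T)/6.
The leader anticipates this reaction. Substituting into P = 208 - 3Q gives P = 273/2 - (3/2)q_T, so π_T = (273/2 - (3/2)q_T)q_T - 65q_T.
Maximising: ∂π_T/∂q_T = 143/2 - 3q_T = 0, giving q_T = 143/6.
Then q_S = (143 - 3·(143/6))/6 = 143/12.
Price P = 208 - 3·(143/4) = 403/4.
Talus's profit: (403/4 - 65)·(143/6) = 852.0417.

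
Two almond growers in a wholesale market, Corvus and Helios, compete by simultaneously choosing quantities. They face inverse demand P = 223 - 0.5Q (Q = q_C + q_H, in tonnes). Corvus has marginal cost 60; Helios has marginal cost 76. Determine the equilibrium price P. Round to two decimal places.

Corvus's profit: π_C = (223 - 0.5Q)q_C - (60q_C). Setting ∂π_C/∂q_C = 0: 163 - q_C - (1/2)(q_H) = 0.
Helios's profit: π_H = (223 - 0.5Q)q_H - (76q_H). Setting ∂π_H/∂q_H = 0: 147 - q_H - (1/2)(q_C) = 0.
Rearranging gives the reaction functions q_C = (163 - (1/2)q_H) and q_H = (147 - (1/2)q_C).
Solving the pair: q_C = 358/3, q_H = 262/3.
Total output Q = 620/3, so price P = 223 - (1/2)·(620/3) = 359/3.

119.67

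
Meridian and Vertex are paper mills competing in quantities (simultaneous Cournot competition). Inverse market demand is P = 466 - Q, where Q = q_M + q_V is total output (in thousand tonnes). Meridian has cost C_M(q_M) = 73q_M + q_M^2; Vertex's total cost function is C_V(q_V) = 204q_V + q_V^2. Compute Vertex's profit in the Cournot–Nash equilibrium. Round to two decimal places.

3813.56

Meridian's profit: π_M = (466 - Q)q_M - (73q_M + q_M²). Setting ∂π_M/∂q_M = 0: 393 - 4q_M - (q_V) = 0.
Vertex's first-order condition: 262 - 4q_V - (q_M) = 0.
Best responses: q_M = (393 - q_V)/4, q_V = (262 - q_M)/4.
Substituting one into the other gives q_M = 262/3 and q_V = 131/3.
Price P = 466 - 131 = 335.
Vertex's profit: 335·(131/3) - 204·(131/3) - (131/3)² = 3813.5556.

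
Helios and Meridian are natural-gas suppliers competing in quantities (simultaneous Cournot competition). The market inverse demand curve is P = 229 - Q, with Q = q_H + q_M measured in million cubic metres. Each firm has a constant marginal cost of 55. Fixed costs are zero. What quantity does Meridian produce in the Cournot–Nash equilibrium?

A representative firm's profit is π_i = q_i(229 - Q) - 55q_i.
First-order condition (treating rivals' output as given): 174 - 2q_i - q_j = 0.
With identical firms every q_j equals q_i, so q_j = q_i and 174 = 3q_i, giving q_i = 58.

58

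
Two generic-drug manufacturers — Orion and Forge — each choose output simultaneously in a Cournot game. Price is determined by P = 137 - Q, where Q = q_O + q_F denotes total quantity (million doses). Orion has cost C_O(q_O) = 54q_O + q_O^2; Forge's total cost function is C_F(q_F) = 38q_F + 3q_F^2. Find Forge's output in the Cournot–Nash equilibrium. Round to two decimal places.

Orion's profit: π_O = (137 - Q)q_O - (54q_O + q_O²). Setting ∂π_O/∂q_O = 0: 83 - 4q_O - (q_F) = 0.
Forge's first-order condition: 99 - 8q_F - (q_O) = 0.
So q_O = (83 - q_F)/4 and q_F = (99 - q_O)/8.
Substituting one into the other gives q_O = 565/31 and q_F = 313/31.

10.10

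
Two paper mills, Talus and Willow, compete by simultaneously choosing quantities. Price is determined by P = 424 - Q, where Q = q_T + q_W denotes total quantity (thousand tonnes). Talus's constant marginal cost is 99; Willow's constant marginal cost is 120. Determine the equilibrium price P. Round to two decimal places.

Talus's profit: π_T = (424 - Q)q_T - (99q_T). Setting ∂π_T/∂q_T = 0: 325 - 2q_T - (q_W) = 0.
Willow's first-order condition: 304 - 2q_W - (q_T) = 0.
Best responses: q_T = (325 - q_W)/2, q_W = (304 - q_T)/2.
Solving the pair: q_T = 346/3, q_W = 283/3.
Total output Q = 629/3, so price P = 424 - 629/3 = 643/3.

214.33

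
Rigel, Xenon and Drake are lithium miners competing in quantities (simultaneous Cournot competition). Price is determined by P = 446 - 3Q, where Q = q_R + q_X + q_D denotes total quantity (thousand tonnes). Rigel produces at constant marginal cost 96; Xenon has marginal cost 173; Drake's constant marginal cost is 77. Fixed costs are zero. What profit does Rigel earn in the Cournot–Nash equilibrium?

3468

Rigel's profit: π_R = (446 - 3Q)q_R - (96q_R). Setting ∂π_R/∂q_R = 0: 350 - 6q_R - 3(q_X + q_D) = 0.
Xenon's first-order condition: 273 - 6q_X - 3(q_R + q_D) = 0.
Drake's profit: π_D = (446 - 3Q)q_D - (77q_D). Setting ∂π_D/∂q_D = 0: 369 - 6q_D - 3(q_R + q_X) = 0.
Adding the 3 first-order conditions: 992 − 12Q = 0, so Q = 248/3.
Back-substituting: q_R = (350 − 248)/3 = 34, q_X = (273 − 248)/3 = 25/3, q_D = (369 − 248)/3 = 121/3.
Price P = 446 - 3·(248/3) = 198.
Rigel's profit: (198 - 96)·34 = 3468.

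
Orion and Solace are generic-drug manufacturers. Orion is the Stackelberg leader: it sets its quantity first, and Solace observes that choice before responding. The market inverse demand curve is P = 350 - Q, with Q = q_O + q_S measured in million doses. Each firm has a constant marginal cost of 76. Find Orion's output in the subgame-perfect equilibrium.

The follower Solace best-responds to any q_O: π_S = (350 - Q)q_S - 76q_S.
Follower FOC: 274 - q_O - 2q_S = 0, so q_S(q_O) = (274 - q_O)/2.
The leader anticipates this reaction. Substituting into P = 350 - Q gives P = 213 - (1/2)q_O, so π_O = (213 - (1/2)q_O)q_O - 76q_O.
Leader FOC: 137 - q_O = 0, so q_O = 137.
Then q_S = (274 - 137)/2 = 137/2.

137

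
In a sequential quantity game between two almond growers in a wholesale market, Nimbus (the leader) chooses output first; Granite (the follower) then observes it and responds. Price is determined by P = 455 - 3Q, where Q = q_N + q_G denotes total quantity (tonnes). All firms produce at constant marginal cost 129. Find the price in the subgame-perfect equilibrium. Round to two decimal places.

210.50

Solve by backward induction. Given q_N, the follower Granite maximises π_G = (455 - 3q_N - 3q_G)q_G - 129q_G.
∂π_G/∂q_G = 326 - 3q_N - 6q_G = 0 gives the reaction function q_G = (326 - 3q_N)/6.
Nimbus substitutes q_G(q_N) into its own profit: π_N = q_N(455 - 3q_N - (326 - 3q_N)/2) - 129q_N = (292 - (3/2)q_N)q_N - 129q_N.
Leader FOC: 163 - 3q_N = 0, so q_N = 163/3.
Then q_G = (326 - 3·(163/3))/6 = 163/6.
Total output Q = 163/2, so price P = 455 - 3·(163/2) = 421/2.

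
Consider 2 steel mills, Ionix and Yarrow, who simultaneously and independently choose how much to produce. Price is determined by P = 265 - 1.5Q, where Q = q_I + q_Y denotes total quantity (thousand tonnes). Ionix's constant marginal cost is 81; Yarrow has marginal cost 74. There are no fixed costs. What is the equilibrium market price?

140

Ionix's profit: π_I = (265 - 1.5Q)q_I - (81q_I). Setting ∂π_I/∂q_I = 0: 184 - 3q_I - (3/2)(q_Y) = 0.
Yarrow's first-order condition: 191 - 3q_Y - (3/2)(q_I) = 0.
So q_I = (184 - (3/2)q_Y)/3 and q_Y = (191 - (3/2)q_I)/3.
Solving the pair: q_I = 118/3, q_Y = 44.
Total output Q = 250/3, so price P = 265 - (3/2)·(250/3) = 140.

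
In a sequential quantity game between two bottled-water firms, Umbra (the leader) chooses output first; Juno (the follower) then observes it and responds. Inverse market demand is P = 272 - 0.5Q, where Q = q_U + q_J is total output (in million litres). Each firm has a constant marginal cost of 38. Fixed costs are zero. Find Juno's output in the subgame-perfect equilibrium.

117

Solve by backward induction. Given q_U, the follower Juno maximises π_J = (272 - (1/2)q_U - (1/2)q_J)q_J - 38q_J.
∂π_J/∂q_J = 234 - (1/2)q_U - q_J = 0 gives the reaction function q_J = (234 - (1/2)q_U).
Umbra substitutes q_J(q_U) into its own profit: π_U = q_U(272 - (1/2)q_U - (234 - (1/2)q_U)/2) - 38q_U = (155 - (1/4)q_U)q_U - 38q_U.
Leader FOC: 117 - (1/2)q_U = 0, so q_U = 234.
Then q_J = (234 - (1/2)·234) = 117.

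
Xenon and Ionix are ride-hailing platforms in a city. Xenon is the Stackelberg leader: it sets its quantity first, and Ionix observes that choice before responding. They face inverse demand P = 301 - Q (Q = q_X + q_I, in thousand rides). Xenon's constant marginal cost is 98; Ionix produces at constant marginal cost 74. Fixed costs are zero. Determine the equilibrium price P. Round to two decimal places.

Solve by backward induction. Given q_X, the follower Ionix maximises π_I = (301 - q_X - q_I)q_I - 74q_I.
Setting the follower's marginal profit to zero, 227 - q_X - 2q_I = 0, i.e. q_I = (227 - q_X)/2.
Xenon substitutes q_I(q_X) into its own profit: π_X = q_X(301 - q_X - (227 - q_X)/2) - 98q_X = (375/2 - (1/2)q_X)q_X - 98q_X.
The leader's first-order condition 179/2 - q_X = 0 yields q_X = 179/2.
Then q_I = (227 - 179/2)/2 = 275/4.
Total output Q = 633/4, so price P = 301 - 633/4 = 571/4.

142.75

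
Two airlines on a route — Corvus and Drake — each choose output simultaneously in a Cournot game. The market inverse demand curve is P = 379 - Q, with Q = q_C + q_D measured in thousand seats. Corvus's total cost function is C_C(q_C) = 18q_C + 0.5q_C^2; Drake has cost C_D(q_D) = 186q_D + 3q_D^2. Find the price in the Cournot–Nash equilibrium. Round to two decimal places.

252.35

Corvus's profit: π_C = (379 - Q)q_C - (18q_C + (1/2)q_C²). Setting ∂π_C/∂q_C = 0: 361 - 3q_C - (q_D) = 0.
Drake's profit: π_D = (379 - Q)q_D - (186q_D + 3q_D²). Setting ∂π_D/∂q_D = 0: 193 - 8q_D - (q_C) = 0.
Rearranging gives the reaction functions q_C = (361 - q_D)/3 and q_D = (193 - q_C)/8.
Solving the pair: q_C = 117.1739, q_D = 218/23.
Total output Q = 126.6522, so price P = 379 - 126.6522 = 252.3478.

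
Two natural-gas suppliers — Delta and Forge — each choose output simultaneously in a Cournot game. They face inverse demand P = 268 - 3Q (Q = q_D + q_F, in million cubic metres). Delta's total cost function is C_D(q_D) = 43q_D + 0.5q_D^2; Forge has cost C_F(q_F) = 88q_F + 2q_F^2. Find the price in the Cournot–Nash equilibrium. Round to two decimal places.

155.13

Delta's profit: π_D = (268 - 3Q)q_D - (43q_D + (1/2)q_D²). Setting ∂π_D/∂q_D = 0: 225 - 7q_D - 3(q_F) = 0.
Forge's profit: π_F = (268 - 3Q)q_F - (88q_F + 2q_F²). Setting ∂π_F/∂q_F = 0: 180 - 10q_F - 3(q_D) = 0.
Rearranging gives the reaction functions q_D = (225 - 3q_F)/7 and q_F = (180 - 3q_D)/10.
Substituting one into the other gives q_D = 1710/61 and q_F = 585/61.
Total output Q = 37.6230, so price P = 268 - 3·37.6230 = 155.1311.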